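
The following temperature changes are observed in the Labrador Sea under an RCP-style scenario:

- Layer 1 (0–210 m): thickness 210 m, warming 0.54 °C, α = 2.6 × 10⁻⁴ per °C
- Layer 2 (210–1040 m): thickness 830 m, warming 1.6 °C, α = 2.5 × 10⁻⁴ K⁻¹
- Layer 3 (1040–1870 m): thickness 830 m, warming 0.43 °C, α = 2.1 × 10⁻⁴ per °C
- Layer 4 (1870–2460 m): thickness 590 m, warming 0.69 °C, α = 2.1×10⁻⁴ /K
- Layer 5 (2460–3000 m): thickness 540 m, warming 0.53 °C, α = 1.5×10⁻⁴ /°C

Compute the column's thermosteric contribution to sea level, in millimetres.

Layer 1: 0.54 × 210 × 2.6×10⁻⁴ = 0.029484 m
Layer 2: 2.5×10⁻⁴ × 830 × 1.6 = 0.33200 m
1040–1870 m: 0.43 × 2.1×10⁻⁴ × 830 = 0.074949 m
2.1×10⁻⁴ × 590 × 0.69 = 0.085491 m
Layer 5: 540 × 1.5×10⁻⁴ × 0.53 = 0.04293 m
Δh = 0.029484 + 0.33200 + 0.074949 + 0.085491 + 0.04293 = 0.564854 m

Δh = 565 mm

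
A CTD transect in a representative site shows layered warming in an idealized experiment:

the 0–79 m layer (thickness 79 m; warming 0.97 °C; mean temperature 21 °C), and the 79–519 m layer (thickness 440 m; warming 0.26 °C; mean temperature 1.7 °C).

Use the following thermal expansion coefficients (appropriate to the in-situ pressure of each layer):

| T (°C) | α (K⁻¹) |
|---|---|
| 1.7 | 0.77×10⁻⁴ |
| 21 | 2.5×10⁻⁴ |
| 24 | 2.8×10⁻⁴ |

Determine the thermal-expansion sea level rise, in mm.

Layer 1 at 21 °C → α = 2.5×10⁻⁴ K⁻¹
Layer 2 at 1.7 °C → α = 0.77×10⁻⁴ K⁻¹
0–79 m: 0.97 × 2.5×10⁻⁴ × 79 = 0.0191575 m
Layer 2: 440 × 0.26 × 0.77×10⁻⁴ = 0.0088088 m
Δh = 0.0191575 + 0.0088088 = 0.0279663 m

Δh = 28.0 mm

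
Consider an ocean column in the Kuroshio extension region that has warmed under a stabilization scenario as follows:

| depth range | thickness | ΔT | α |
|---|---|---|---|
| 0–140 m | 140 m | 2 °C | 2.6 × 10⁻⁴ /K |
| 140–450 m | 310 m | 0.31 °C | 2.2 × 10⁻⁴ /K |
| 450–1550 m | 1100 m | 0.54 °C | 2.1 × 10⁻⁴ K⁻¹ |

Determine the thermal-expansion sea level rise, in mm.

2 × 140 × 2.6×10⁻⁴ = 0.07280 m
Layer 2: 310 × 0.31 × 2.2×10⁻⁴ = 0.021142 m
2.1×10⁻⁴ × 1100 × 0.54 = 0.12474 m
Δh = 0.07280 + 0.021142 + 0.12474 = 0.218682 m

Δh = 220 mm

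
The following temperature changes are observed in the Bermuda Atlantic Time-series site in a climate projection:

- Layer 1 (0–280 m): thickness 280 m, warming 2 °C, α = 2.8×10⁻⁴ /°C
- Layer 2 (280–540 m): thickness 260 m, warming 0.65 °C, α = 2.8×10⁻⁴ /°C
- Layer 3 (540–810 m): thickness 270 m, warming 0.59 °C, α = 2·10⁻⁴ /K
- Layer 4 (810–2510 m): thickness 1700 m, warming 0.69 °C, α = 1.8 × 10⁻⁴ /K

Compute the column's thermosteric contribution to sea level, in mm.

Δh ≈ 450 mm

2.8×10⁻⁴ × 2 × 280 = 0.15680 m
280–540 m: 2.8×10⁻⁴ × 0.65 × 260 = 0.04732 m
0.59 × 2×10⁻⁴ × 270 = 0.03186 m
Layer 4: 1.8×10⁻⁴ × 1700 × 0.69 = 0.21114 m
Δh = 0.15680 + 0.04732 + 0.03186 + 0.21114 = 0.44712 m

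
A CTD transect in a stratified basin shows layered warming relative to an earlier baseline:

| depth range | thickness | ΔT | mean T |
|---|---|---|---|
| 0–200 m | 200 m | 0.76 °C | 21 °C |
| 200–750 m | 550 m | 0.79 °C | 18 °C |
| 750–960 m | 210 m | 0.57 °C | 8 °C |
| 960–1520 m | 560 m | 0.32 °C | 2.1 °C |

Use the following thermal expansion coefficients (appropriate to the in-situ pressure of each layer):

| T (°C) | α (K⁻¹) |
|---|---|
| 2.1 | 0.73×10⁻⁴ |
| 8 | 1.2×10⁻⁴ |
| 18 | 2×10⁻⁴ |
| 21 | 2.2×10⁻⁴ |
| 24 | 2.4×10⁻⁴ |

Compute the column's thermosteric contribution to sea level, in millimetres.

about 148 mm

Layer 1 at 21 °C → α = 2.2×10⁻⁴ K⁻¹
Layer 2 at 18 °C → α = 2×10⁻⁴ K⁻¹
Layer 3 at 8 °C → α = 1.2×10⁻⁴ K⁻¹
Layer 4 at 2.1 °C → α = 0.73×10⁻⁴ K⁻¹
2.2×10⁻⁴ × 200 × 0.76 = 0.03344 m
2×10⁻⁴ × 550 × 0.79 = 0.08690 m
750–960 m: 1.2×10⁻⁴ × 210 × 0.57 = 0.014364 m
Layer 4: 0.73×10⁻⁴ × 560 × 0.32 = 0.0130816 m
Δh = 0.03344 + 0.08690 + 0.014364 + 0.0130816 = 0.1477856 m ≈ 148 mm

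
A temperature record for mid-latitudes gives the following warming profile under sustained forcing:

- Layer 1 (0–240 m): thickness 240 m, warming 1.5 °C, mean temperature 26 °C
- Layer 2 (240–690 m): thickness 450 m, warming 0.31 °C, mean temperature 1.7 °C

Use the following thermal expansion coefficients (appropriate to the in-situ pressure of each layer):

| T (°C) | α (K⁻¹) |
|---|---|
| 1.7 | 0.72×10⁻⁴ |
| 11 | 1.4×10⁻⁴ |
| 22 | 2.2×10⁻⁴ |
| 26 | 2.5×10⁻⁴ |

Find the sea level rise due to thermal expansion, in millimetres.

Δh ≈ 100 mm

Layer 1 at 26 °C → α = 2.5×10⁻⁴ K⁻¹
Layer 2 at 1.7 °C → α = 0.72×10⁻⁴ K⁻¹
Layer 1: 1.5 × 2.5×10⁻⁴ × 240 = 0.09000 m
0.31 × 450 × 0.72×10⁻⁴ = 0.010044 m
Δh = 0.09000 + 0.010044 = 0.100044 m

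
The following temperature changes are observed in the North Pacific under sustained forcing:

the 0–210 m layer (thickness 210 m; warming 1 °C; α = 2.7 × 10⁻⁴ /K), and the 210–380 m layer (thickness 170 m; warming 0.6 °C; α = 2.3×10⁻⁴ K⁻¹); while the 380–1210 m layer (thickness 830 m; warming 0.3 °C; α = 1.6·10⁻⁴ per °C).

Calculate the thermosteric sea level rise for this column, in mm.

Δh = 120 mm

Layer 1: 2.7×10⁻⁴ × 1 × 210 = 0.05670 m
Layer 2: 170 × 0.6 × 2.3×10⁻⁴ = 0.02346 m
Layer 3: 0.3 × 830 × 1.6×10⁻⁴ = 0.03984 m
Δh = 0.05670 + 0.02346 + 0.03984 = 0.12000 m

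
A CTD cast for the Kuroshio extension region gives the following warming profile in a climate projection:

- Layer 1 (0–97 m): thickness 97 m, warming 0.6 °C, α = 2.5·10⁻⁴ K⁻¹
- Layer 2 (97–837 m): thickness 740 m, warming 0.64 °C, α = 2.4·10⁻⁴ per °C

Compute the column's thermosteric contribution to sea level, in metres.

2.5×10⁻⁴ × 97 × 0.6 = 0.01455 m
740 × 0.64 × 2.4×10⁻⁴ = 0.113664 m
Δh = 0.01455 + 0.113664 = 0.128214 m

0.128 m of thermosteric rise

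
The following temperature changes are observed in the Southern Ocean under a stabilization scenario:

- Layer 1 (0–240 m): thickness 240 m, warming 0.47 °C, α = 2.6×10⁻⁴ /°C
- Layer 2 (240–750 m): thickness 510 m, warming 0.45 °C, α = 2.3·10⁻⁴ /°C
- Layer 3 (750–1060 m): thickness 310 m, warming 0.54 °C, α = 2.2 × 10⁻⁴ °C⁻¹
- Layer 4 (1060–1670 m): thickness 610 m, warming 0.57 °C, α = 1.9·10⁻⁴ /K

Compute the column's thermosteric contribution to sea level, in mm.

Layer 1: 0.47 × 240 × 2.6×10⁻⁴ = 0.029328 m
2.3×10⁻⁴ × 510 × 0.45 = 0.052785 m
Layer 3: 0.54 × 2.2×10⁻⁴ × 310 = 0.036828 m
1.9×10⁻⁴ × 0.57 × 610 = 0.066063 m
Δh = 0.029328 + 0.052785 + 0.036828 + 0.066063 = 0.185004 m

Δh ≈ 190 mm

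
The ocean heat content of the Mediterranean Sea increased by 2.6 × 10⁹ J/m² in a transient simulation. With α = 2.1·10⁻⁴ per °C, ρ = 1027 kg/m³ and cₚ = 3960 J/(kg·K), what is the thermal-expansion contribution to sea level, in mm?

Δh = αQ/(ρcₚ) = 2.1×10⁻⁴ × 2.6×10⁹ / (1027 × 3960) ≈ 0.13425 m

Δh = 134 mm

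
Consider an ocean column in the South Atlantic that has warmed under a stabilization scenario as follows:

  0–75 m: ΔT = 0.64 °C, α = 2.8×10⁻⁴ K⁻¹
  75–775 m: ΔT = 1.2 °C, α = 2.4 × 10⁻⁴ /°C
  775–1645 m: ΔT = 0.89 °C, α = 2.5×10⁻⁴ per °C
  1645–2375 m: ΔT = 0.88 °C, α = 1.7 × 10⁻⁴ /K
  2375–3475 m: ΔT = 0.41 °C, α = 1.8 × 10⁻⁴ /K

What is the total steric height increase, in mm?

2.8×10⁻⁴ × 75 × 0.64 = 0.01344 m
75–775 m: 2.4×10⁻⁴ × 1.2 × 700 = 0.20160 m
775–1645 m: 870 × 2.5×10⁻⁴ × 0.89 = 0.193575 m
730 × 1.7×10⁻⁴ × 0.88 = 0.109208 m
2375–3475 m: 0.41 × 1.8×10⁻⁴ × 1100 = 0.08118 m
Δh = 0.01344 + 0.20160 + 0.193575 + 0.109208 + 0.08118 = 0.599003 m

Δh = 599 mm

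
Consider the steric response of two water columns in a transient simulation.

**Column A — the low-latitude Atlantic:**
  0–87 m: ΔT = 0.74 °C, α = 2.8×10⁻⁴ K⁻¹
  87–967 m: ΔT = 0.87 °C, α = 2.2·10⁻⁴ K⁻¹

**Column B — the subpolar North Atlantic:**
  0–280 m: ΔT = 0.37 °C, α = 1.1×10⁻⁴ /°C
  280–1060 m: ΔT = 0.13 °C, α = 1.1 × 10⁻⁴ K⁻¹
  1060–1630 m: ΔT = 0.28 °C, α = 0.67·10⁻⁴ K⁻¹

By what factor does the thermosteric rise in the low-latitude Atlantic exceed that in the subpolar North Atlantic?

≈ 5.61×

A Layer 1: 87 × 0.74 × 2.8×10⁻⁴ = 0.0180264 m
A 0.87 × 880 × 2.2×10⁻⁴ = 0.168432 m
A total: 0.1864584 m
B 0–280 m: 280 × 1.1×10⁻⁴ × 0.37 = 0.011396 m
B 0.13 × 780 × 1.1×10⁻⁴ = 0.011154 m
B 570 × 0.67×10⁻⁴ × 0.28 = 0.0106932 m
B total: 0.0332432 m
Ratio: 0.1864584 / 0.0332432 ≈ 5.609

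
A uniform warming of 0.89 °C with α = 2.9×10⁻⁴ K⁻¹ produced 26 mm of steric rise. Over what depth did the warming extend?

about 101 m

H = Δh/(αΔT) = 0.026 / (2.9×10⁻⁴ × 0.89) ≈ 100.7 m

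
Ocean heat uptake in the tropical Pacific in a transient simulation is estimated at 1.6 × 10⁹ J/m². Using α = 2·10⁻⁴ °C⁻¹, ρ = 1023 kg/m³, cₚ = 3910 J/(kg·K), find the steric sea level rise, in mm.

80.0 mm of thermosteric rise

Δh = αQ/(ρcₚ) = 2×10⁻⁴ × 1.6×10⁹ / (1023 × 3910) ≈ 0.080001 m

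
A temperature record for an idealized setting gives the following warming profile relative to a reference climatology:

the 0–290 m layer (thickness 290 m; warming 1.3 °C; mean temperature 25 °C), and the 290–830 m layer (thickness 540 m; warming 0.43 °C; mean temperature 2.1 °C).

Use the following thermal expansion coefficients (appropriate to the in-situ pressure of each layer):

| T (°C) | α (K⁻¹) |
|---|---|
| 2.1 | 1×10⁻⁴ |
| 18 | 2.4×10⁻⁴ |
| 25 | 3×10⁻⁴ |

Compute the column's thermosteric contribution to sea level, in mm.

about 136 mm

Layer 1 at 25 °C → α = 3×10⁻⁴ K⁻¹
Layer 2 at 2.1 °C → α = 1×10⁻⁴ K⁻¹
Layer 1: 1.3 × 3×10⁻⁴ × 290 = 0.11310 m
290–830 m: 540 × 0.43 × 1×10⁻⁴ = 0.02322 m
Δh = 0.11310 + 0.02322 = 0.13632 m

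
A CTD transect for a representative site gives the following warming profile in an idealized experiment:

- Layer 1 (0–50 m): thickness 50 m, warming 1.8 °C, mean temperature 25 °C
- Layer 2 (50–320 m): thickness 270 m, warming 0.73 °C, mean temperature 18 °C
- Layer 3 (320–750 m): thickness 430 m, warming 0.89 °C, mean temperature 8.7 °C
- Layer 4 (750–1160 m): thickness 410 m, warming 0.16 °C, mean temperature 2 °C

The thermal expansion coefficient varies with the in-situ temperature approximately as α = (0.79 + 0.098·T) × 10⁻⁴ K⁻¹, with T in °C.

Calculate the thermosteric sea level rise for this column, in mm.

Layer 1: α = (0.79 + 0.098×25)×10⁻⁴ = 3.24×10⁻⁴ K⁻¹
Layer 2: α = (0.79 + 0.098×18)×10⁻⁴ = 2.554×10⁻⁴ K⁻¹
Layer 3: α = (0.79 + 0.098×8.7)×10⁻⁴ = 1.6426×10⁻⁴ K⁻¹
Layer 4: α = (0.79 + 0.098×2)×10⁻⁴ = 0.986×10⁻⁴ K⁻¹
Layer 1: 1.8 × 50 × 3.24×10⁻⁴ = 0.02916 m
50–320 m: 2.554×10⁻⁴ × 0.73 × 270 = 0.05033934 m
0.89 × 430 × 1.6426×10⁻⁴ = 0.062862302 m
Layer 4: 0.986×10⁻⁴ × 410 × 0.16 = 0.00646816 m
Δh = 0.02916 + 0.05033934 + 0.062862302 + 0.00646816 = 0.148829802 m

about 149 mm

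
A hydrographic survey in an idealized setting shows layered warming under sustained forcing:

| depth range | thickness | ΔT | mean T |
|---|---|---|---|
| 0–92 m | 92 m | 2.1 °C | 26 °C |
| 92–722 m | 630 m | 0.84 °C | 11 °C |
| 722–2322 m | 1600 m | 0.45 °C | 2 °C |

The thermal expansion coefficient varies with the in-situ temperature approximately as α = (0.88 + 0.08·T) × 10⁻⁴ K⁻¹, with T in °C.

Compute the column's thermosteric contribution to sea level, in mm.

225 mm of thermosteric rise

Layer 1: α = (0.88 + 0.08×26)×10⁻⁴ = 2.96×10⁻⁴ K⁻¹
Layer 2: α = (0.88 + 0.08×11)×10⁻⁴ = 1.76×10⁻⁴ K⁻¹
Layer 3: α = (0.88 + 0.08×2)×10⁻⁴ = 1.04×10⁻⁴ K⁻¹
2.96×10⁻⁴ × 92 × 2.1 = 0.0571872 m
92–722 m: 630 × 1.76×10⁻⁴ × 0.84 = 0.0931392 m
722–2322 m: 1.04×10⁻⁴ × 0.45 × 1600 = 0.07488 m
Δh = 0.0571872 + 0.0931392 + 0.07488 = 0.2252064 m ≈ 225 mm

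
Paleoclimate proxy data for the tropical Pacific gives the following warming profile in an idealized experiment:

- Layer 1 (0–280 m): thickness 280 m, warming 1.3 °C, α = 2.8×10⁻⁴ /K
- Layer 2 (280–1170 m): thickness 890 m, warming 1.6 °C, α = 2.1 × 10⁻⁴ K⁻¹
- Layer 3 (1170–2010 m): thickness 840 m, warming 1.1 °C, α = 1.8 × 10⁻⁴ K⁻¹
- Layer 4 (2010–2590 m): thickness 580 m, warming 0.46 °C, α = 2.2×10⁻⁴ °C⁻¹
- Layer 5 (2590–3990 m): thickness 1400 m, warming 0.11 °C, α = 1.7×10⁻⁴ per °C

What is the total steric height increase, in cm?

280 × 1.3 × 2.8×10⁻⁴ = 0.10192 m
280–1170 m: 890 × 2.1×10⁻⁴ × 1.6 = 0.29904 m
Layer 3: 840 × 1.1 × 1.8×10⁻⁴ = 0.16632 m
580 × 2.2×10⁻⁴ × 0.46 = 0.058696 m
Layer 5: 1400 × 1.7×10⁻⁴ × 0.11 = 0.02618 m
Δh = 0.10192 + 0.29904 + 0.16632 + 0.058696 + 0.02618 = 0.652156 m ≈ 65.2 cm

Δh ≈ 65.2 cm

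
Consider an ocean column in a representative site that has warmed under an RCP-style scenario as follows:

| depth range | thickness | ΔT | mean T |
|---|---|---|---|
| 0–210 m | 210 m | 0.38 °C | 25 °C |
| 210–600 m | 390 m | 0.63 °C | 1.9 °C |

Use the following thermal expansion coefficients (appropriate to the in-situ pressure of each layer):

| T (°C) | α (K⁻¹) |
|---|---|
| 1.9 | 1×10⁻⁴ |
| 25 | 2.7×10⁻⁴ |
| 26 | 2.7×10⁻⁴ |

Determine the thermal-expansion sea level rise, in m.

about 0.046 m

Layer 1 at 25 °C → α = 2.7×10⁻⁴ K⁻¹
Layer 2 at 1.9 °C → α = 1×10⁻⁴ K⁻¹
0.38 × 2.7×10⁻⁴ × 210 = 0.021546 m
210–600 m: 1×10⁻⁴ × 390 × 0.63 = 0.02457 m
Δh = 0.021546 + 0.02457 = 0.046116 m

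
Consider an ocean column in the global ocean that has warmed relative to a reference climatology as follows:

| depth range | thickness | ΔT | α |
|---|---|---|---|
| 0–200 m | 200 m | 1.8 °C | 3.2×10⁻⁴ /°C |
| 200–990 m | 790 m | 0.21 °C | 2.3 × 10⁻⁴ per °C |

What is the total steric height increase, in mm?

1.8 × 200 × 3.2×10⁻⁴ = 0.11520 m
2.3×10⁻⁴ × 0.21 × 790 = 0.038157 m
Δh = 0.11520 + 0.038157 = 0.153357 m

153 mm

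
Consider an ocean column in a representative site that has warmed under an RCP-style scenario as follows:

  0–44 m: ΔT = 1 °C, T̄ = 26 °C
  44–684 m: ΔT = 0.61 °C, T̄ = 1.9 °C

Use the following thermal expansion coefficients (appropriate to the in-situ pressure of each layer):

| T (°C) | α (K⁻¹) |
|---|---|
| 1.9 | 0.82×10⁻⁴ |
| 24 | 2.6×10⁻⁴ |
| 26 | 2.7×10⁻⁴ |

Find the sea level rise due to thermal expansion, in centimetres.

about 4.39 cm

Layer 1 at 26 °C → α = 2.7×10⁻⁴ K⁻¹
Layer 2 at 1.9 °C → α = 0.82×10⁻⁴ K⁻¹
0–44 m: 1 × 2.7×10⁻⁴ × 44 = 0.01188 m
44–684 m: 0.61 × 0.82×10⁻⁴ × 640 = 0.0320128 m
Δh = 0.01188 + 0.0320128 = 0.0438928 m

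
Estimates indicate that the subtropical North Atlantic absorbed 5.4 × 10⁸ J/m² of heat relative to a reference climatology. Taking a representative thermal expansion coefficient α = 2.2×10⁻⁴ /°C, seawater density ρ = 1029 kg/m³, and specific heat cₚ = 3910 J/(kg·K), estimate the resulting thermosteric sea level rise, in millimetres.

29.5 mm of thermosteric rise

Δh = αQ/(ρcₚ) = 2.2×10⁻⁴ × 5.4×10⁸ / (1029 × 3910) ≈ 0.029527 m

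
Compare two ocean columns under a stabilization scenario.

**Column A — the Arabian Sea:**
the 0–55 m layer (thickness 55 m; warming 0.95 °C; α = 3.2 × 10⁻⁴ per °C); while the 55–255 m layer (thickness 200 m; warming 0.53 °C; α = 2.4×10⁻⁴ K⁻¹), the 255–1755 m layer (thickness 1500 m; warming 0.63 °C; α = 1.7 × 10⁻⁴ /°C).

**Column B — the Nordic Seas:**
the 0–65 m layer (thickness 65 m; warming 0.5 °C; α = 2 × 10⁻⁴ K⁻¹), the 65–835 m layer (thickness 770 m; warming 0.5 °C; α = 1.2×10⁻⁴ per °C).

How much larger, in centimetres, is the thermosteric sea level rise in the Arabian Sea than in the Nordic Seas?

Δh_A − Δh_B ≈ 15 cm

A 0–55 m: 3.2×10⁻⁴ × 55 × 0.95 = 0.01672 m
A 0.53 × 200 × 2.4×10⁻⁴ = 0.02544 m
A Layer 3: 0.63 × 1500 × 1.7×10⁻⁴ = 0.16065 m
A total: 0.20281 m
B 2×10⁻⁴ × 0.5 × 65 = 0.00650 m
B 0.5 × 1.2×10⁻⁴ × 770 = 0.04620 m
B total: 0.05270 m
Difference: 0.20281 − 0.05270 = 0.15011 m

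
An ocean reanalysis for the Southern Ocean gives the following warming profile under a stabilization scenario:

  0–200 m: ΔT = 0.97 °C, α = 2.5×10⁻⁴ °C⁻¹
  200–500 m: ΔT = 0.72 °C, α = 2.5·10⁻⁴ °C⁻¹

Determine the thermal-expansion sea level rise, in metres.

0.10 m

0–200 m: 200 × 2.5×10⁻⁴ × 0.97 = 0.04850 m
Layer 2: 2.5×10⁻⁴ × 0.72 × 300 = 0.05400 m
Δh = 0.04850 + 0.05400 = 0.10250 m ≈ 0.10 m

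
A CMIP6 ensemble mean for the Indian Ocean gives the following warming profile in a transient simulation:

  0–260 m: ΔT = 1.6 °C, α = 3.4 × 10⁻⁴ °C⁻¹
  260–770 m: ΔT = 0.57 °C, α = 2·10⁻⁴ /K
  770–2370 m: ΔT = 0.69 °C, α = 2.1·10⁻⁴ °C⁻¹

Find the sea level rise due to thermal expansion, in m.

0–260 m: 260 × 3.4×10⁻⁴ × 1.6 = 0.14144 m
Layer 2: 510 × 2×10⁻⁴ × 0.57 = 0.05814 m
Layer 3: 1600 × 0.69 × 2.1×10⁻⁴ = 0.23184 m
Δh = 0.14144 + 0.05814 + 0.23184 = 0.43142 m

Δh ≈ 0.43 m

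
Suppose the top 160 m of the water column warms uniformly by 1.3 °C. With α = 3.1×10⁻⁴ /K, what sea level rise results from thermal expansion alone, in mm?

Δh = 64 mm

Δh = αΔT·H = 3.1×10⁻⁴ × 1.3 × 160 = 0.06448 m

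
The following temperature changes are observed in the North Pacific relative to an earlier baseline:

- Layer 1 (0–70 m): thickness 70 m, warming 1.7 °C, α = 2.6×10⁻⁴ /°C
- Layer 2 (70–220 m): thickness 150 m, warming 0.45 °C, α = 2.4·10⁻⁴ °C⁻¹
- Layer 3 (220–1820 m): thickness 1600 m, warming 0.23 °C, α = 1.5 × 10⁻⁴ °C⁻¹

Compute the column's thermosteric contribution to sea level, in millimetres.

Δh = 102 mm

0–70 m: 2.6×10⁻⁴ × 70 × 1.7 = 0.03094 m
70–220 m: 150 × 0.45 × 2.4×10⁻⁴ = 0.01620 m
Layer 3: 1600 × 1.5×10⁻⁴ × 0.23 = 0.05520 m
Δh = 0.03094 + 0.01620 + 0.05520 = 0.10234 m ≈ 102 mm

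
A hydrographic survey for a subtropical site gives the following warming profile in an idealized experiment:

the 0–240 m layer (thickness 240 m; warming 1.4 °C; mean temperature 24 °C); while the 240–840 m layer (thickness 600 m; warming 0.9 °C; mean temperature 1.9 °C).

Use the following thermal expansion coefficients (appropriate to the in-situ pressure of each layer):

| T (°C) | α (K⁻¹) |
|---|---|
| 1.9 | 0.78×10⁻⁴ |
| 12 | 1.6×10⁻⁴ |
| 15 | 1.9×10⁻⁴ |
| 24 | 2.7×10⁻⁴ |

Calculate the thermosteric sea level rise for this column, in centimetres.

Layer 1 at 24 °C → α = 2.7×10⁻⁴ K⁻¹
Layer 2 at 1.9 °C → α = 0.78×10⁻⁴ K⁻¹
0–240 m: 240 × 1.4 × 2.7×10⁻⁴ = 0.09072 m
600 × 0.9 × 0.78×10⁻⁴ = 0.04212 m
Δh = 0.09072 + 0.04212 = 0.13284 m

about 13.3 cm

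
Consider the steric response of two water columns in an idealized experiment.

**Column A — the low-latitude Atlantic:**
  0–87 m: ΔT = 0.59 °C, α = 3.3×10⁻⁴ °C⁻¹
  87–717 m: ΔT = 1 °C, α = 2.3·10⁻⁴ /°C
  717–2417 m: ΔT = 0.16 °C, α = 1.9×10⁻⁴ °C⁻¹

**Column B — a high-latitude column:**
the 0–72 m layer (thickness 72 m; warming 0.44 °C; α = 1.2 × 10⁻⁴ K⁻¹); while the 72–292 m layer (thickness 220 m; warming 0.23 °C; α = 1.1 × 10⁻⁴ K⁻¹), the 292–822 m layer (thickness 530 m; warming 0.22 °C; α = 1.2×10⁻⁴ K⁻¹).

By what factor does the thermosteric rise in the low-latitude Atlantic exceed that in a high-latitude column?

A 0–87 m: 87 × 3.3×10⁻⁴ × 0.59 = 0.0169389 m
A 2.3×10⁻⁴ × 1 × 630 = 0.14490 m
A 717–2417 m: 1.9×10⁻⁴ × 0.16 × 1700 = 0.05168 m
A total: 0.2135189 m
B 0–72 m: 1.2×10⁻⁴ × 72 × 0.44 = 0.0038016 m
B 1.1×10⁻⁴ × 220 × 0.23 = 0.005566 m
B 292–822 m: 530 × 1.2×10⁻⁴ × 0.22 = 0.013992 m
B total: 0.0233596 m
Ratio: 0.2135189 / 0.0233596 ≈ 9.141

9.14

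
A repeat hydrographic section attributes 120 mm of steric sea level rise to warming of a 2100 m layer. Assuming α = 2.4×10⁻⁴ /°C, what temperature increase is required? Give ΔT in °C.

ΔT = Δh/(αH) = 0.12 / (2.4×10⁻⁴ × 2100) ≈ 0.2381 °C

ΔT ≈ 0.24 °C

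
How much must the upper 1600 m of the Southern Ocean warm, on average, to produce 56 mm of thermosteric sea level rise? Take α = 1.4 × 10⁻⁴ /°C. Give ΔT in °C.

ΔT = Δh/(αH) = 0.056 / (1.4×10⁻⁴ × 1600) = 0.2500 °C

0.250 °C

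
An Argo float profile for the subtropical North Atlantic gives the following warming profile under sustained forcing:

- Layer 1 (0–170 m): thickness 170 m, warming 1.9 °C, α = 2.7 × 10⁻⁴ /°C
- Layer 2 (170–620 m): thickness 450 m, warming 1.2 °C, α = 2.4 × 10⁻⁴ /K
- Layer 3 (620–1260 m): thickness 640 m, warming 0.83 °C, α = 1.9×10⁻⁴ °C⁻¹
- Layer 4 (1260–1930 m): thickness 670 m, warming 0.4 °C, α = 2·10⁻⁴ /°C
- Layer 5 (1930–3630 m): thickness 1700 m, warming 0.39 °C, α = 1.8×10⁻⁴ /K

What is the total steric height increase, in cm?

2.7×10⁻⁴ × 170 × 1.9 = 0.08721 m
1.2 × 450 × 2.4×10⁻⁴ = 0.12960 m
Layer 3: 640 × 0.83 × 1.9×10⁻⁴ = 0.100928 m
1260–1930 m: 670 × 0.4 × 2×10⁻⁴ = 0.05360 m
Layer 5: 1.8×10⁻⁴ × 0.39 × 1700 = 0.11934 m
Δh = 0.08721 + 0.12960 + 0.100928 + 0.05360 + 0.11934 = 0.490678 m ≈ 49.1 cm

about 49.1 cm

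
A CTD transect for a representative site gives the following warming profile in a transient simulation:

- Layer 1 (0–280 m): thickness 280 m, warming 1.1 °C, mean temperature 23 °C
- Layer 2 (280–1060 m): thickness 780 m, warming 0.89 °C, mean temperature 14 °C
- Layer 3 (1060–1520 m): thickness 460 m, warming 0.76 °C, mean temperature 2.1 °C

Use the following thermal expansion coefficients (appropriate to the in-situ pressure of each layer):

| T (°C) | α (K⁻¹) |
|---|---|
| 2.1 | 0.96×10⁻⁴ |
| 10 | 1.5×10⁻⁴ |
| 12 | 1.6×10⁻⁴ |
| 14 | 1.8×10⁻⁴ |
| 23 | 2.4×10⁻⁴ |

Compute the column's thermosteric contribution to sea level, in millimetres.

Δh = 230 mm

Layer 1 at 23 °C → α = 2.4×10⁻⁴ K⁻¹
Layer 2 at 14 °C → α = 1.8×10⁻⁴ K⁻¹
Layer 3 at 2.1 °C → α = 0.96×10⁻⁴ K⁻¹
0–280 m: 2.4×10⁻⁴ × 280 × 1.1 = 0.07392 m
780 × 1.8×10⁻⁴ × 0.89 = 0.124956 m
1060–1520 m: 0.76 × 460 × 0.96×10⁻⁴ = 0.0335616 m
Δh = 0.07392 + 0.124956 + 0.0335616 = 0.2324376 m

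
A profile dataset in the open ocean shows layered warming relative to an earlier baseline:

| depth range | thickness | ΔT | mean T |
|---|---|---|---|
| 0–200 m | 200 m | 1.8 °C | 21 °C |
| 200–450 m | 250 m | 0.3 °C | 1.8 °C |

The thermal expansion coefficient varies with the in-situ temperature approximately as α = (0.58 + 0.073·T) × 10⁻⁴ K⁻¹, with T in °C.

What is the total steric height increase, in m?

about 0.0814 m

Layer 1: α = (0.58 + 0.073×21)×10⁻⁴ = 2.113×10⁻⁴ K⁻¹
Layer 2: α = (0.58 + 0.073×1.8)×10⁻⁴ = 0.7114×10⁻⁴ K⁻¹
0–200 m: 200 × 2.113×10⁻⁴ × 1.8 = 0.076068 m
200–450 m: 250 × 0.3 × 0.7114×10⁻⁴ = 0.0053355 m
Δh = 0.076068 + 0.0053355 = 0.0814035 m ≈ 0.0814 m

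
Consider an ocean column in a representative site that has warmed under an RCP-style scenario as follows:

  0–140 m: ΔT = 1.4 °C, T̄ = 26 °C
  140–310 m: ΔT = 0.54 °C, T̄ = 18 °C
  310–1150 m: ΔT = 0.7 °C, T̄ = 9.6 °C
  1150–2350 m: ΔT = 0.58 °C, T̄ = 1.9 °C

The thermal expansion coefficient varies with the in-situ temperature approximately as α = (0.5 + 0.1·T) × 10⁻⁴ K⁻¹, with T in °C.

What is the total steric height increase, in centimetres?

Layer 1: α = (0.5 + 0.1×26)×10⁻⁴ = 3.1×10⁻⁴ K⁻¹
Layer 2: α = (0.5 + 0.1×18)×10⁻⁴ = 2.3×10⁻⁴ K⁻¹
Layer 3: α = (0.5 + 0.1×9.6)×10⁻⁴ = 1.46×10⁻⁴ K⁻¹
Layer 4: α = (0.5 + 0.1×1.9)×10⁻⁴ = 0.69×10⁻⁴ K⁻¹
3.1×10⁻⁴ × 140 × 1.4 = 0.06076 m
2.3×10⁻⁴ × 0.54 × 170 = 0.021114 m
840 × 0.7 × 1.46×10⁻⁴ = 0.085848 m
1150–2350 m: 1200 × 0.69×10⁻⁴ × 0.58 = 0.048024 m
Δh = 0.06076 + 0.021114 + 0.085848 + 0.048024 = 0.215746 m

Δh ≈ 21.6 cm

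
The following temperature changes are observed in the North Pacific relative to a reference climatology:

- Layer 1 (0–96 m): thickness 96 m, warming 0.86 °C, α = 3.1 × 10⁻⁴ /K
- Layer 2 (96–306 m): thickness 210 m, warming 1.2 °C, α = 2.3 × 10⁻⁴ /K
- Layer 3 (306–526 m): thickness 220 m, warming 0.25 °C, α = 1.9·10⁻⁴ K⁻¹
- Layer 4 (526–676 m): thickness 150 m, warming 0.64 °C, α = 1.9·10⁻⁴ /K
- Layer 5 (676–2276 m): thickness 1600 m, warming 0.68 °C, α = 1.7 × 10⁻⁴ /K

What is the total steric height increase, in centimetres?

about 29.7 cm

Layer 1: 3.1×10⁻⁴ × 0.86 × 96 = 0.0255936 m
210 × 2.3×10⁻⁴ × 1.2 = 0.05796 m
306–526 m: 0.25 × 220 × 1.9×10⁻⁴ = 0.01045 m
0.64 × 1.9×10⁻⁴ × 150 = 0.01824 m
676–2276 m: 0.68 × 1.7×10⁻⁴ × 1600 = 0.18496 m
Δh = 0.0255936 + 0.05796 + 0.01045 + 0.01824 + 0.18496 = 0.2972036 m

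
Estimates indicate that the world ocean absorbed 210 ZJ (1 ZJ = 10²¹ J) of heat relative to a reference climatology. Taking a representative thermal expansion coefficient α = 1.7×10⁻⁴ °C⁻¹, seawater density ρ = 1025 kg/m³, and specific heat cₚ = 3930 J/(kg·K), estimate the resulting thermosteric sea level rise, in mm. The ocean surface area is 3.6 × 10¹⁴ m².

Per unit area: Q = 210×10²¹ / (3.6×10¹⁴) ≈ 5.833×10⁸ J/m²
Δh = αQ/(ρcₚ) = 1.7×10⁻⁴ × 5.833×10⁸ / (1025 × 3930) ≈ 0.024616 m

25 mm of thermosteric rise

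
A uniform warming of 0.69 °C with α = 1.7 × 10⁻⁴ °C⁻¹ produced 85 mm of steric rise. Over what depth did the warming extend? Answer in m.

about 725 m

H = Δh/(αΔT) = 0.085 / (1.7×10⁻⁴ × 0.69) ≈ 724.6 m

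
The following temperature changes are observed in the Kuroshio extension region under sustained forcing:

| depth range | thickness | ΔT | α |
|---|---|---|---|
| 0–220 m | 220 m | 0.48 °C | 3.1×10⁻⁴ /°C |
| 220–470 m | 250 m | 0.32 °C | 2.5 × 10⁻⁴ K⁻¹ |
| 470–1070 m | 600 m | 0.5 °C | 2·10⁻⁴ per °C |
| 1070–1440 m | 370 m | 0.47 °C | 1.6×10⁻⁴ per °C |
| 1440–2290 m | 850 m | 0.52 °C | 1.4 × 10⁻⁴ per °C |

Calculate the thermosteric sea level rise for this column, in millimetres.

Layer 1: 0.48 × 220 × 3.1×10⁻⁴ = 0.032736 m
220–470 m: 250 × 2.5×10⁻⁴ × 0.32 = 0.02000 m
Layer 3: 0.5 × 2×10⁻⁴ × 600 = 0.06000 m
1070–1440 m: 1.6×10⁻⁴ × 0.47 × 370 = 0.027824 m
850 × 1.4×10⁻⁴ × 0.52 = 0.06188 m
Δh = 0.032736 + 0.02000 + 0.06000 + 0.027824 + 0.06188 = 0.20244 m

Δh ≈ 202 mm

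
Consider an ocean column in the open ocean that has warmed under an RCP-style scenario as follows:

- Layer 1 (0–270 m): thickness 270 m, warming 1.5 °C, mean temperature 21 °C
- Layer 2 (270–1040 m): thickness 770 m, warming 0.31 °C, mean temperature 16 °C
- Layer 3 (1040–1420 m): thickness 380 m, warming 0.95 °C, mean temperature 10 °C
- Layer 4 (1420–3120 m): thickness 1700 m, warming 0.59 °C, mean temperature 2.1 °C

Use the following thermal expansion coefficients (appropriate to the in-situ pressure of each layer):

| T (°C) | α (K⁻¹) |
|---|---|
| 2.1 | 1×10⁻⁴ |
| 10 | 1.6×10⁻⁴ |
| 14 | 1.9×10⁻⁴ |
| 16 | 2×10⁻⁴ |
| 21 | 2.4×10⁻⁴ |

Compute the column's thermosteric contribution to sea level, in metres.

about 0.30 m

Layer 1 at 21 °C → α = 2.4×10⁻⁴ K⁻¹
Layer 2 at 16 °C → α = 2×10⁻⁴ K⁻¹
Layer 3 at 10 °C → α = 1.6×10⁻⁴ K⁻¹
Layer 4 at 2.1 °C → α = 1×10⁻⁴ K⁻¹
270 × 2.4×10⁻⁴ × 1.5 = 0.09720 m
270–1040 m: 2×10⁻⁴ × 0.31 × 770 = 0.04774 m
1040–1420 m: 0.95 × 380 × 1.6×10⁻⁴ = 0.05776 m
1×10⁻⁴ × 1700 × 0.59 = 0.10030 m
Δh = 0.09720 + 0.04774 + 0.05776 + 0.10030 = 0.30300 m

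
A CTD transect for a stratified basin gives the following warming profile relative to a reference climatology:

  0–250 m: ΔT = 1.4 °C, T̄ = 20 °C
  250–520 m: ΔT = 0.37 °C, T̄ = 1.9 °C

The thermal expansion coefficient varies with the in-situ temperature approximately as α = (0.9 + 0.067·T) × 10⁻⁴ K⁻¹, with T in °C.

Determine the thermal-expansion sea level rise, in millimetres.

Layer 1: α = (0.9 + 0.067×20)×10⁻⁴ = 2.24×10⁻⁴ K⁻¹
Layer 2: α = (0.9 + 0.067×1.9)×10⁻⁴ = 1.0273×10⁻⁴ K⁻¹
0–250 m: 250 × 1.4 × 2.24×10⁻⁴ = 0.07840 m
Layer 2: 270 × 1.0273×10⁻⁴ × 0.37 = 0.010262727 m
Δh = 0.07840 + 0.010262727 = 0.088662727 m

Δh ≈ 88.7 mm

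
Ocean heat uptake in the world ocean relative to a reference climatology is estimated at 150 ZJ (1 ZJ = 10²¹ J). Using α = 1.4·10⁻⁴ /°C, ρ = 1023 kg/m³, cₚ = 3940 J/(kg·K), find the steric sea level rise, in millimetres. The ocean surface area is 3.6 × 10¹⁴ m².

14 mm

Per unit area: Q = 150×10²¹ / (3.6×10¹⁴) ≈ 4.167×10⁸ J/m²
Δh = αQ/(ρcₚ) = 1.4×10⁻⁴ × 4.167×10⁸ / (1023 × 3940) ≈ 0.014474 m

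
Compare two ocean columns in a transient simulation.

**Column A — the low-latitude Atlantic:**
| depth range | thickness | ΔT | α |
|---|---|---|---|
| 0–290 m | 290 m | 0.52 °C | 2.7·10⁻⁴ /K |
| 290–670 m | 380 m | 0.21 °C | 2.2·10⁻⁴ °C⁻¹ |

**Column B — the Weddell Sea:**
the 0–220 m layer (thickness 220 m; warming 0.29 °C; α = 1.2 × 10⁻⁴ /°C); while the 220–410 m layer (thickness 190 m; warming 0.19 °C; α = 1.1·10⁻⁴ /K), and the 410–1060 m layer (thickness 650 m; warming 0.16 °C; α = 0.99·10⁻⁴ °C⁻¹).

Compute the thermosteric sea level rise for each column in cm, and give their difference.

A: 5.83 cm; B: 2.19 cm; difference 3.63 cm

A Layer 1: 2.7×10⁻⁴ × 290 × 0.52 = 0.040716 m
A 290–670 m: 380 × 0.21 × 2.2×10⁻⁴ = 0.017556 m
A total: 0.058272 m
B Layer 1: 220 × 0.29 × 1.2×10⁻⁴ = 0.007656 m
B Layer 2: 1.1×10⁻⁴ × 190 × 0.19 = 0.003971 m
B 410–1060 m: 0.16 × 0.99×10⁻⁴ × 650 = 0.010296 m
B total: 0.021923 m
Difference: 0.058272 − 0.021923 = 0.036349 m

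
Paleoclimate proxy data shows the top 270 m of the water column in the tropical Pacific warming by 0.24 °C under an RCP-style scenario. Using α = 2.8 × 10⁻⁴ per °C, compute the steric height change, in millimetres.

18.1 mm of thermosteric rise

Δh = αΔT·H = 2.8×10⁻⁴ × 0.24 × 270 = 0.018144 m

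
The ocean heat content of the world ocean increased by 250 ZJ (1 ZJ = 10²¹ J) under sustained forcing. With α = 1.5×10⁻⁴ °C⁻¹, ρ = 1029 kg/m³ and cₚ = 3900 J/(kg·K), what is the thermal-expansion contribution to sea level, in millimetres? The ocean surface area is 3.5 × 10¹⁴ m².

Per unit area: Q = 250×10²¹ / (3.5×10¹⁴) ≈ 7.143×10⁸ J/m²
Δh = αQ/(ρcₚ) = 1.5×10⁻⁴ × 7.143×10⁸ / (1029 × 3900) ≈ 0.026699 m

about 26.7 mm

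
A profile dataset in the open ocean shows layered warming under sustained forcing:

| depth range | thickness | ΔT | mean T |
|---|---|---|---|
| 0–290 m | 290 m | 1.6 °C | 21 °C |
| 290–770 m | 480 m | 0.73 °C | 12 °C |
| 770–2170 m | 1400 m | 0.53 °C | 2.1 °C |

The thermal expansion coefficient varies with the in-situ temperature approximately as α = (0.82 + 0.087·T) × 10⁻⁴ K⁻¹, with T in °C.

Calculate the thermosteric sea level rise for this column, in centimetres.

Layer 1: α = (0.82 + 0.087×21)×10⁻⁴ = 2.647×10⁻⁴ K⁻¹
Layer 2: α = (0.82 + 0.087×12)×10⁻⁴ = 1.864×10⁻⁴ K⁻¹
Layer 3: α = (0.82 + 0.087×2.1)×10⁻⁴ = 1.0027×10⁻⁴ K⁻¹
Layer 1: 1.6 × 2.647×10⁻⁴ × 290 = 0.1228208 m
Layer 2: 0.73 × 1.864×10⁻⁴ × 480 = 0.06531456 m
0.53 × 1.0027×10⁻⁴ × 1400 = 0.07440034 m
Δh = 0.1228208 + 0.06531456 + 0.07440034 = 0.2625357 m ≈ 26.3 cm

Δh = 26.3 cm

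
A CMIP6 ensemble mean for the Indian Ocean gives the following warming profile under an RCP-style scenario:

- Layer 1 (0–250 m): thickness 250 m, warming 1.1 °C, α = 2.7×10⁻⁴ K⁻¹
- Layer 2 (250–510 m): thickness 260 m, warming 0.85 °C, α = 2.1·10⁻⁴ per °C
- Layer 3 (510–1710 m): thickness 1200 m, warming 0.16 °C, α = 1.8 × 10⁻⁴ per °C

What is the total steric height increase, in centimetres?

Δh ≈ 15.5 cm

250 × 1.1 × 2.7×10⁻⁴ = 0.07425 m
260 × 2.1×10⁻⁴ × 0.85 = 0.04641 m
Layer 3: 1200 × 0.16 × 1.8×10⁻⁴ = 0.03456 m
Δh = 0.07425 + 0.04641 + 0.03456 = 0.15522 m ≈ 15.5 cm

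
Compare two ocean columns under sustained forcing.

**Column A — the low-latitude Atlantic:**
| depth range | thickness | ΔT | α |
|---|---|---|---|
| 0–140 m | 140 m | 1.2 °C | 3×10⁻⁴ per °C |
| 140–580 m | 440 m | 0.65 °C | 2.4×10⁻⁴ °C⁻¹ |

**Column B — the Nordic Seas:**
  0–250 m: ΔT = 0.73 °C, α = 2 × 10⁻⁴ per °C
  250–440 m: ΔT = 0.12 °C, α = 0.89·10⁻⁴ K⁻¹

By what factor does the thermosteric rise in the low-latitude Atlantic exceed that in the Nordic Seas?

3.09

A 1.2 × 3×10⁻⁴ × 140 = 0.05040 m
A 2.4×10⁻⁴ × 440 × 0.65 = 0.06864 m
A total: 0.11904 m
B Layer 1: 0.73 × 2×10⁻⁴ × 250 = 0.03650 m
B 250–440 m: 0.89×10⁻⁴ × 190 × 0.12 = 0.0020292 m
B total: 0.0385292 m
Ratio: 0.11904 / 0.0385292 ≈ 3.090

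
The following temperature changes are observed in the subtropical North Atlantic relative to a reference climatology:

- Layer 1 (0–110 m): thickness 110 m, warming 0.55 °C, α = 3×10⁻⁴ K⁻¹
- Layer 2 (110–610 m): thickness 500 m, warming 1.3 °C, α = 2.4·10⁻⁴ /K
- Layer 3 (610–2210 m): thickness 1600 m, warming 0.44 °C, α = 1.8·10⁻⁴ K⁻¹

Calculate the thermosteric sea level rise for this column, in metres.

0–110 m: 0.55 × 110 × 3×10⁻⁴ = 0.01815 m
110–610 m: 1.3 × 500 × 2.4×10⁻⁴ = 0.15600 m
610–2210 m: 0.44 × 1600 × 1.8×10⁻⁴ = 0.12672 m
Δh = 0.01815 + 0.15600 + 0.12672 = 0.30087 m

0.301 m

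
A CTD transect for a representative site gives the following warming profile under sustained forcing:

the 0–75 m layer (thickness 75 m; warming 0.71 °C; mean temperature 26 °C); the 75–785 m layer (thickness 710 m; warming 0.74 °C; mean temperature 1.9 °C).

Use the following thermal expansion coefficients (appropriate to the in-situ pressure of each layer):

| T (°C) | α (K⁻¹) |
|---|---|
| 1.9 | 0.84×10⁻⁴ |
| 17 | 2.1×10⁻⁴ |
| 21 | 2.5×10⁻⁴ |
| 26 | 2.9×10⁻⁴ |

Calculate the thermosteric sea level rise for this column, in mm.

Layer 1 at 26 °C → α = 2.9×10⁻⁴ K⁻¹
Layer 2 at 1.9 °C → α = 0.84×10⁻⁴ K⁻¹
Layer 1: 0.71 × 75 × 2.9×10⁻⁴ = 0.0154425 m
Layer 2: 0.84×10⁻⁴ × 710 × 0.74 = 0.0441336 m
Δh = 0.0154425 + 0.0441336 = 0.0595761 m ≈ 59.6 mm

Δh = 59.6 mm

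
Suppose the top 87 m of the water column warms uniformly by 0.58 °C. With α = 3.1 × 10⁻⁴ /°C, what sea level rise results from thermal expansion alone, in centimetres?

about 1.56 cm

Δh = αΔT·H = 3.1×10⁻⁴ × 0.58 × 87 = 0.0156426 m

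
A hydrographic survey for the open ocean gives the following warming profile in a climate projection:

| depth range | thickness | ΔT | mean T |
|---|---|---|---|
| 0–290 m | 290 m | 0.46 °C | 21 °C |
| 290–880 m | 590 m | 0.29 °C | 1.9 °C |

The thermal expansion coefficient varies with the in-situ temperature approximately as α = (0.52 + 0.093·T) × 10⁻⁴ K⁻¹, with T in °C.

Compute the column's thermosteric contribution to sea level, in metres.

0.0449 m

Layer 1: α = (0.52 + 0.093×21)×10⁻⁴ = 2.473×10⁻⁴ K⁻¹
Layer 2: α = (0.52 + 0.093×1.9)×10⁻⁴ = 0.6967×10⁻⁴ K⁻¹
0–290 m: 0.46 × 2.473×10⁻⁴ × 290 = 0.03298982 m
Layer 2: 0.29 × 0.6967×10⁻⁴ × 590 = 0.011920537 m
Δh = 0.03298982 + 0.011920537 = 0.044910357 m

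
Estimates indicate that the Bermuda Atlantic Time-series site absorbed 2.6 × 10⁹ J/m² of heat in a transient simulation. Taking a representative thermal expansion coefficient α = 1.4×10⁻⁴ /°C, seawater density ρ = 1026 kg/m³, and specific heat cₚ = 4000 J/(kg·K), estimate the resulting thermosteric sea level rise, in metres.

about 0.0887 m

Δh = αQ/(ρcₚ) = 1.4×10⁻⁴ × 2.6×10⁹ / (1026 × 4000) ≈ 0.088694 m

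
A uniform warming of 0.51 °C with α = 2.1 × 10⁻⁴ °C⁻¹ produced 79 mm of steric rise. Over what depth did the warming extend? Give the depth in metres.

about 738 m

H = Δh/(αΔT) = 0.079 / (2.1×10⁻⁴ × 0.51) ≈ 737.6 m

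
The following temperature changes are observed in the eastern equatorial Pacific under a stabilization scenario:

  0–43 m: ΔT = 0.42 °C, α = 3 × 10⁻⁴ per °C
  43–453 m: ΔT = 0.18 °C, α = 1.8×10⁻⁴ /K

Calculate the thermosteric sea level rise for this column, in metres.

0.42 × 43 × 3×10⁻⁴ = 0.005418 m
Layer 2: 1.8×10⁻⁴ × 0.18 × 410 = 0.013284 m
Δh = 0.005418 + 0.013284 = 0.018702 m

about 0.0187 m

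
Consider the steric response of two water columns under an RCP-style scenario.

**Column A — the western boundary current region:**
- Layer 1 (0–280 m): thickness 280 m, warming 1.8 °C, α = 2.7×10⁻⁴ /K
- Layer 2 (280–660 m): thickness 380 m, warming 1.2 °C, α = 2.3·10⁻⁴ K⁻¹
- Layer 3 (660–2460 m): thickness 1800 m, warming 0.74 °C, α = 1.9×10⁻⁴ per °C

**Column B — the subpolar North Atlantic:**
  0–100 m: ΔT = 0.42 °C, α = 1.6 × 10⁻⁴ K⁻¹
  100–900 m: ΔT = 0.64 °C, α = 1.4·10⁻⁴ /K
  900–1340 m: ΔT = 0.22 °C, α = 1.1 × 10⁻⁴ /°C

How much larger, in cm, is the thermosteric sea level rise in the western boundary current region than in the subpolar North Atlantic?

A Layer 1: 1.8 × 2.7×10⁻⁴ × 280 = 0.13608 m
A 280–660 m: 380 × 1.2 × 2.3×10⁻⁴ = 0.10488 m
A 660–2460 m: 1.9×10⁻⁴ × 1800 × 0.74 = 0.25308 m
A total: 0.49404 m
B 100 × 0.42 × 1.6×10⁻⁴ = 0.00672 m
B Layer 2: 800 × 0.64 × 1.4×10⁻⁴ = 0.07168 m
B 0.22 × 1.1×10⁻⁴ × 440 = 0.010648 m
B total: 0.089048 m
Difference: 0.49404 − 0.089048 = 0.404992 m

40 cm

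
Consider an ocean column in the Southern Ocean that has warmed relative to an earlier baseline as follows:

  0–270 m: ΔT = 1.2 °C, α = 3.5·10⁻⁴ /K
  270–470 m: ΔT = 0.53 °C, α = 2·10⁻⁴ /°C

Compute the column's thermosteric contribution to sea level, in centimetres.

13.5 cm

Layer 1: 3.5×10⁻⁴ × 270 × 1.2 = 0.11340 m
270–470 m: 200 × 0.53 × 2×10⁻⁴ = 0.02120 m
Δh = 0.11340 + 0.02120 = 0.13460 m ≈ 13.5 cm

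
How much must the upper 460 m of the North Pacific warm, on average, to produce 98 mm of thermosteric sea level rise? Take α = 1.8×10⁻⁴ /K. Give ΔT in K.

ΔT = Δh/(αH) = 0.098 / (1.8×10⁻⁴ × 460) ≈ 1.184 K

about 1.18 K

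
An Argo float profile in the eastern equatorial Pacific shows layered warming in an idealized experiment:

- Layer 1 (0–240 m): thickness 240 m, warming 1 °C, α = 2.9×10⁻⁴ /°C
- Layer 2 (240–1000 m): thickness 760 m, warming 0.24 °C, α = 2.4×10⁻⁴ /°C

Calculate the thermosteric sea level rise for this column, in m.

1 × 2.9×10⁻⁴ × 240 = 0.06960 m
240–1000 m: 760 × 2.4×10⁻⁴ × 0.24 = 0.043776 m
Δh = 0.06960 + 0.043776 = 0.113376 m ≈ 0.113 m

0.113 m of thermosteric rise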